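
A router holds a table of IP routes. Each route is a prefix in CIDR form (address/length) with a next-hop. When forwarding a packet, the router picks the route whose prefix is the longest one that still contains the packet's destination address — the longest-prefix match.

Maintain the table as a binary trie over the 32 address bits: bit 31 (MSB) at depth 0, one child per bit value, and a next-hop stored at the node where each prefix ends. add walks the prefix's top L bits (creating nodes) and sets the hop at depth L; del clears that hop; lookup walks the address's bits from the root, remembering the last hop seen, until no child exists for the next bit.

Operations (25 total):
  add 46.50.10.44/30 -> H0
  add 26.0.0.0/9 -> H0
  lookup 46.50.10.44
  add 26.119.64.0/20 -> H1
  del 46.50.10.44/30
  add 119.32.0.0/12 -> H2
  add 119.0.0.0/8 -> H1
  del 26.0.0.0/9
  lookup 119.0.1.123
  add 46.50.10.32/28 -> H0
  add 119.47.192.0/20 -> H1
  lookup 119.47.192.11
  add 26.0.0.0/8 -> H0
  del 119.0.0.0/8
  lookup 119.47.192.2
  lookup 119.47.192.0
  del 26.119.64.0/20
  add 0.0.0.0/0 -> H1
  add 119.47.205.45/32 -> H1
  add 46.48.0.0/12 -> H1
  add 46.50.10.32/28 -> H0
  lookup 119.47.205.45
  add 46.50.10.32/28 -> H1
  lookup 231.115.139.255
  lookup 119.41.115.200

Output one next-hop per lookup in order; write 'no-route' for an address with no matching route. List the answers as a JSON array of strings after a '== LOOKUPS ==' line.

Process each operation:
  add 46.50.10.44/30 -> H0 at depth 30
  add 26.0.0.0/9 -> H0 at depth 9
  ? 46.50.10.44  path d0:-→d1:-→d2:-→d3:-→d4:-→d5:-→d6:-→d7:-→d8:-→d9:-→d10:-→d11:-→d12:-→d13:-→d14:-→d15:-→d16:-→d17:-→d18:-→d19:-→d20:-→d21:-→d22:-→d23:-→d24:-→d25:-→d26:-→d27:-→d28:-→d29:-→d30:H0  best=H0
  add 26.119.64.0/20 -> H1 at depth 20
  del 46.50.10.44/30 (clear depth 30)
  add 119.32.0.0/12 -> H2 at depth 12
  add 119.0.0.0/8 -> H1 at depth 8
  del 26.0.0.0/9 (clear depth 9)
  ? 119.0.1.123  path d0:-→d1:-→d2:-→d3:-→d4:-→d5:-→d6:-→d7:-→d8:H1→d9:-→d10:-  best=H1
  add 46.50.10.32/28 -> H0 at depth 28
  add 119.47.192.0/20 -> H1 at depth 20
  ? 119.47.192.11  path d0:-→d1:-→d2:-→d3:-→d4:-→d5:-→d6:-→d7:-→d8:H1→d9:-→d10:-→d11:-→d12:H2→d13:-→d14:-→d15:-→d16:-→d17:-→d18:-→d19:-→d20:H1  best=H1
  add 26.0.0.0/8 -> H0 at depth 8
  del 119.0.0.0/8 (clear depth 8)
  ? 119.47.192.2  path d0:-→d1:-→d2:-→d3:-→d4:-→d5:-→d6:-→d7:-→d8:-→d9:-→d10:-→d11:-→d12:H2→d13:-→d14:-→d15:-→d16:-→d17:-→d18:-→d19:-→d20:H1  best=H1
  ? 119.47.192.0  path d0:-→d1:-→d2:-→d3:-→d4:-→d5:-→d6:-→d7:-→d8:-→d9:-→d10:-→d11:-→d12:H2→d13:-→d14:-→d15:-→d16:-→d17:-→d18:-→d19:-→d20:H1  best=H1
  del 26.119.64.0/20 (clear depth 20)
  add 0.0.0.0/0 -> H1 at depth 0
  add 119.47.205.45/32 -> H1 at depth 32
  add 46.48.0.0/12 -> H1 at depth 12
  add 46.50.10.32/28 -> H0 at depth 28
  ? 119.47.205.45  path d0:H1→d1:-→d2:-→d3:-→d4:-→d5:-→d6:-→d7:-→d8:-→d9:-→d10:-→d11:-→d12:H2→d13:-→d14:-→d15:-→d16:-→d17:-→d18:-→d19:-→d20:H1→d21:-→d22:-→d23:-→d24:-→d25:-→d26:-→d27:-→d28:-→d29:-→d30:-→d31:-→d32:H1  best=H1
  add 46.50.10.32/28 -> H1 at depth 28
  ? 231.115.139.255  path d0:H1  best=H1
  ? 119.41.115.200  path d0:H1→d1:-→d2:-→d3:-→d4:-→d5:-→d6:-→d7:-→d8:-→d9:-→d10:-→d11:-→d12:H2→d13:-  best=H2

== LOOKUPS ==
["H0","H1","H1","H1","H1","H1","H1","H2"]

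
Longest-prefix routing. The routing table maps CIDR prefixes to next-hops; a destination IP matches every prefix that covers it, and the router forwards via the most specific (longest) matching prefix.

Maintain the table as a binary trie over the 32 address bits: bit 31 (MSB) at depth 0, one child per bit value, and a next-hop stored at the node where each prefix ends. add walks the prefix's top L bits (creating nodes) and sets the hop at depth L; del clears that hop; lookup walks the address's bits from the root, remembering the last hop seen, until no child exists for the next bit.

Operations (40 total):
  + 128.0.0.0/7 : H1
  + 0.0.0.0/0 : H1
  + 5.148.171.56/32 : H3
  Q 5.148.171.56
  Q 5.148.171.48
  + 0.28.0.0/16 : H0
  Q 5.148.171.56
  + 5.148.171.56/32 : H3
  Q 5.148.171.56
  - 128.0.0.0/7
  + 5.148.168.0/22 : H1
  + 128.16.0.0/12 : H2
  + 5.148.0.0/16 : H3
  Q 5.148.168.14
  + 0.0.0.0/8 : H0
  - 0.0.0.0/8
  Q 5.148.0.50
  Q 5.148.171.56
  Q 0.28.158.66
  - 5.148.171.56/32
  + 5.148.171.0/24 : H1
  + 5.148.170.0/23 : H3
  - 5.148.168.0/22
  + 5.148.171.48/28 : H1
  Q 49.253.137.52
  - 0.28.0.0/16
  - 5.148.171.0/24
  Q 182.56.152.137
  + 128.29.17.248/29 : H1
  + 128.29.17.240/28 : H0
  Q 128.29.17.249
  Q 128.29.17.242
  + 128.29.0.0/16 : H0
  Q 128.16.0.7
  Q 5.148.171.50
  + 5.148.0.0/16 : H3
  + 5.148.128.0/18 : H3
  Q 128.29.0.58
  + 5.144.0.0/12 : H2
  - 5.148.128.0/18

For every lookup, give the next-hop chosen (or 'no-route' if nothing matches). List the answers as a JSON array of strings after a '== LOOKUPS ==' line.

Trace:
  add 128.0.0.0/7 -> H1 at depth 7
  add 0.0.0.0/0 -> H1 at depth 0
  add 5.148.171.56/32 -> H3 at depth 32
  lookup 5.148.171.56: bits 00000101100101001010101100111000 walk d0:H1→d1:-→d2:-→d3:-→d4:-→d5:-→d6:-→d7:-→d8:-→d9:-→d10:-→d11:-→d12:-→d13:-→d14:-→d15:-→d16:-→d17:-→d18:-→d19:-→d20:-→d21:-→d22:-→d23:-→d24:-→d25:-→d26:-→d27:-→d28:-→d29:-→d30:-→d31:-→d32:H3 -> H3
  lookup 5.148.171.48: bits 0000010110010100101010110011 walk d0:H1→d1:-→d2:-→d3:-→d4:-→d5:-→d6:-→d7:-→d8:-→d9:-→d10:-→d11:-→d12:-→d13:-→d14:-→d15:-→d16:-→d17:-→d18:-→d19:-→d20:-→d21:-→d22:-→d23:-→d24:-→d25:-→d26:-→d27:-→d28:- -> H1
  add 0.28.0.0/16 -> H0 at depth 16
  lookup 5.148.171.56: bits 00000101100101001010101100111000 walk d0:H1→d1:-→d2:-→d3:-→d4:-→d5:-→d6:-→d7:-→d8:-→d9:-→d10:-→d11:-→d12:-→d13:-→d14:-→d15:-→d16:-→d17:-→d18:-→d19:-→d20:-→d21:-→d22:-→d23:-→d24:-→d25:-→d26:-→d27:-→d28:-→d29:-→d30:-→d31:-→d32:H3 -> H3
  add 5.148.171.56/32 -> H3 at depth 32
  lookup 5.148.171.56: bits 00000101100101001010101100111000 walk d0:H1→d1:-→d2:-→d3:-→d4:-→d5:-→d6:-→d7:-→d8:-→d9:-→d10:-→d11:-→d12:-→d13:-→d14:-→d15:-→d16:-→d17:-→d18:-→d19:-→d20:-→d21:-→d22:-→d23:-→d24:-→d25:-→d26:-→d27:-→d28:-→d29:-→d30:-→d31:-→d32:H3 -> H3
  - 128.0.0.0/7 clear@7
  add 5.148.168.0/22 -> H1 at depth 22
  add 128.16.0.0/12 -> H2 at depth 12
  add 5.148.0.0/16 -> H3 at depth 16
  lookup 5.148.168.14: bits 0000010110010100101010 walk d0:H1→d1:-→d2:-→d3:-→d4:-→d5:-→d6:-→d7:-→d8:-→d9:-→d10:-→d11:-→d12:-→d13:-→d14:-→d15:-→d16:H3→d17:-→d18:-→d19:-→d20:-→d21:-→d22:H1 -> H1
  add 0.0.0.0/8 -> H0 at depth 8
  - 0.0.0.0/8 clear@8
  lookup 5.148.0.50: bits 0000010110010100 walk d0:H1→d1:-→d2:-→d3:-→d4:-→d5:-→d6:-→d7:-→d8:-→d9:-→d10:-→d11:-→d12:-→d13:-→d14:-→d15:-→d16:H3 -> H3
  lookup 5.148.171.56: bits 00000101100101001010101100111000 walk d0:H1→d1:-→d2:-→d3:-→d4:-→d5:-→d6:-→d7:-→d8:-→d9:-→d10:-→d11:-→d12:-→d13:-→d14:-→d15:-→d16:H3→d17:-→d18:-→d19:-→d20:-→d21:-→d22:H1→d23:-→d24:-→d25:-→d26:-→d27:-→d28:-→d29:-→d30:-→d31:-→d32:H3 -> H3
  lookup 0.28.158.66: bits 0000000000011100 walk d0:H1→d1:-→d2:-→d3:-→d4:-→d5:-→d6:-→d7:-→d8:-→d9:-→d10:-→d11:-→d12:-→d13:-→d14:-→d15:-→d16:H0 -> H0
  - 5.148.171.56/32 clear@32
  add 5.148.171.0/24 -> H1 at depth 24
  add 5.148.170.0/23 -> H3 at depth 23
  - 5.148.168.0/22 clear@22
  add 5.148.171.48/28 -> H1 at depth 28
  lookup 49.253.137.52: bits 00 walk d0:H1→d1:-→d2:- -> H1
  - 0.28.0.0/16 clear@16
  - 5.148.171.0/24 clear@24
  lookup 182.56.152.137: bits 10 walk d0:H1→d1:-→d2:- -> H1
  add 128.29.17.248/29 -> H1 at depth 29
  add 128.29.17.240/28 -> H0 at depth 28
  lookup 128.29.17.249: bits 10000000000111010001000111111 walk d0:H1→d1:-→d2:-→d3:-→d4:-→d5:-→d6:-→d7:-→d8:-→d9:-→d10:-→d11:-→d12:H2→d13:-→d14:-→d15:-→d16:-→d17:-→d18:-→d19:-→d20:-→d21:-→d22:-→d23:-→d24:-→d25:-→d26:-→d27:-→d28:H0→d29:H1 -> H1
  lookup 128.29.17.242: bits 1000000000011101000100011111 walk d0:H1→d1:-→d2:-→d3:-→d4:-→d5:-→d6:-→d7:-→d8:-→d9:-→d10:-→d11:-→d12:H2→d13:-→d14:-→d15:-→d16:-→d17:-→d18:-→d19:-→d20:-→d21:-→d22:-→d23:-→d24:-→d25:-→d26:-→d27:-→d28:H0 -> H0
  add 128.29.0.0/16 -> H0 at depth 16
  lookup 128.16.0.7: bits 100000000001 walk d0:H1→d1:-→d2:-→d3:-→d4:-→d5:-→d6:-→d7:-→d8:-→d9:-→d10:-→d11:-→d12:H2 -> H2
  lookup 5.148.171.50: bits 0000010110010100101010110011 walk d0:H1→d1:-→d2:-→d3:-→d4:-→d5:-→d6:-→d7:-→d8:-→d9:-→d10:-→d11:-→d12:-→d13:-→d14:-→d15:-→d16:H3→d17:-→d18:-→d19:-→d20:-→d21:-→d22:-→d23:H3→d24:-→d25:-→d26:-→d27:-→d28:H1 -> H1
  add 5.148.0.0/16 -> H3 at depth 16
  add 5.148.128.0/18 -> H3 at depth 18
  lookup 128.29.0.58: bits 1000000000011101000 walk d0:H1→d1:-→d2:-→d3:-→d4:-→d5:-→d6:-→d7:-→d8:-→d9:-→d10:-→d11:-→d12:H2→d13:-→d14:-→d15:-→d16:H0→d17:-→d18:-→d19:- -> H0
  add 5.144.0.0/12 -> H2 at depth 12
  - 5.148.128.0/18 clear@18

== LOOKUPS ==
["H3","H1","H3","H3","H1","H3","H3","H0","H1","H1","H1","H0","H2","H1","H0"]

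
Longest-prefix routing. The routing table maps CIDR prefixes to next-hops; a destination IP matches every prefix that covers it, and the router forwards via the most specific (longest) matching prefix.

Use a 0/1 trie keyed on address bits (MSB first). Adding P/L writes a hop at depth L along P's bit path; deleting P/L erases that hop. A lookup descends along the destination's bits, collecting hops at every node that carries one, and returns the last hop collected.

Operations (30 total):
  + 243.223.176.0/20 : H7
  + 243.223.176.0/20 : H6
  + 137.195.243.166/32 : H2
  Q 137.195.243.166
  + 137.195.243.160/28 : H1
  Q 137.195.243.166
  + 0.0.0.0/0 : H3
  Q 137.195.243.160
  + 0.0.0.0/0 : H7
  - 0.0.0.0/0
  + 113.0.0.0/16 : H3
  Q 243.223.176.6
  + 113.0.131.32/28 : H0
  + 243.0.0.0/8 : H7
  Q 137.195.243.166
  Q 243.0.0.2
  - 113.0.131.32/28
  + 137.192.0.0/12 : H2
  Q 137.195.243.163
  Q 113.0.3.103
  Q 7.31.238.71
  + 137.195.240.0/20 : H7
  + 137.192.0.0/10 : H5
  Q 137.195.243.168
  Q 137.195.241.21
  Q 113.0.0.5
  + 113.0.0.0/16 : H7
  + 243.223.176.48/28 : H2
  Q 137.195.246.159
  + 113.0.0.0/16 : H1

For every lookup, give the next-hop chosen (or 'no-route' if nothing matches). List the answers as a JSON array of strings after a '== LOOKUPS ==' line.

Trace:
  + 243.223.176.0/20 (H7) depth=20
  + 243.223.176.0/20 (H6) depth=20
  + 137.195.243.166/32 (H2) depth=32
  Q 137.195.243.166: descend 10001001110000111111001110100110 ; hops seen [H2] ; pick H2
  + 137.195.243.160/28 (H1) depth=28
  Q 137.195.243.166: descend 10001001110000111111001110100110 ; hops seen [H1,H2] ; pick H2
  + 0.0.0.0/0 (H3) depth=0
  Q 137.195.243.160: descend 10001001110000111111001110100 ; hops seen [H3,H1] ; pick H1
  + 0.0.0.0/0 (H7) depth=0
  - 0.0.0.0/0 clear@0
  + 113.0.0.0/16 (H3) depth=16
  Q 243.223.176.6: descend 11110011110111111011 ; hops seen [H6] ; pick H6
  + 113.0.131.32/28 (H0) depth=28
  + 243.0.0.0/8 (H7) depth=8
  Q 137.195.243.166: descend 10001001110000111111001110100110 ; hops seen [H1,H2] ; pick H2
  Q 243.0.0.2: descend 11110011 ; hops seen [H7] ; pick H7
  - 113.0.131.32/28 clear@28
  + 137.192.0.0/12 (H2) depth=12
  Q 137.195.243.163: descend 10001001110000111111001110100 ; hops seen [H2,H1] ; pick H1
  Q 113.0.3.103: descend 0111000100000000 ; hops seen [H3] ; pick H3
  Q 7.31.238.71: descend 0 ; hops seen [∅] ; pick no-route
  + 137.195.240.0/20 (H7) depth=20
  + 137.192.0.0/10 (H5) depth=10
  Q 137.195.243.168: descend 1000100111000011111100111010 ; hops seen [H5,H2,H7,H1] ; pick H1
  Q 137.195.241.21: descend 1000100111000011111100 ; hops seen [H5,H2,H7] ; pick H7
  Q 113.0.0.5: descend 0111000100000000 ; hops seen [H3] ; pick H3
  + 113.0.0.0/16 (H7) depth=16
  + 243.223.176.48/28 (H2) depth=28
  Q 137.195.246.159: descend 100010011100001111110 ; hops seen [H5,H2,H7] ; pick H7
  + 113.0.0.0/16 (H1) depth=16

== LOOKUPS ==
["H2","H2","H1","H6","H2","H7","H1","H3","no-route","H1","H7","H3","H7"]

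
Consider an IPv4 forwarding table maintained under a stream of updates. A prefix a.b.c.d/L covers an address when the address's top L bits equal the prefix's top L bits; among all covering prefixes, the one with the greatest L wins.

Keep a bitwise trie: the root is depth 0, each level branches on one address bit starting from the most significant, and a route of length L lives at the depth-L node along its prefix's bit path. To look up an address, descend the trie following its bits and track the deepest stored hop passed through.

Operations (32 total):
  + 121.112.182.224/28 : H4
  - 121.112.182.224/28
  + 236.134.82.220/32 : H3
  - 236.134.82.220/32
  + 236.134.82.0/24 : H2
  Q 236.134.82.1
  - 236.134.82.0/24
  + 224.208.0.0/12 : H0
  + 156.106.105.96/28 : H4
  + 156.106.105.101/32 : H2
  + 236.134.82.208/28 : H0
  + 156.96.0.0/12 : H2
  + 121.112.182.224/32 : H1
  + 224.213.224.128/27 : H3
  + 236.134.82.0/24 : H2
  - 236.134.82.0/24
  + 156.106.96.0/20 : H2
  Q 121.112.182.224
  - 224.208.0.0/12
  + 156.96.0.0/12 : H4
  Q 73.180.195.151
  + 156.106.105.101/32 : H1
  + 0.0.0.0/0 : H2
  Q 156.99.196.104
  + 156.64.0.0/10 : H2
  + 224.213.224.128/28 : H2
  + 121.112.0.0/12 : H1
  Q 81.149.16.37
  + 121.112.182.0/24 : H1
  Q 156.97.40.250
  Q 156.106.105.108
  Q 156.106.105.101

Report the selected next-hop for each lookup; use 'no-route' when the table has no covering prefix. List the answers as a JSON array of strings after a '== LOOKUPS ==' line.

Apply in order:
  add 121.112.182.224/28 -> H4 at depth 28
  - 121.112.182.224/28 clear@28
  add 236.134.82.220/32 -> H3 at depth 32
  - 236.134.82.220/32 clear@32
  add 236.134.82.0/24 -> H2 at depth 24
  ? 236.134.82.1  path d0:-→d1:-→d2:-→d3:-→d4:-→d5:-→d6:-→d7:-→d8:-→d9:-→d10:-→d11:-→d12:-→d13:-→d14:-→d15:-→d16:-→d17:-→d18:-→d19:-→d20:-→d21:-→d22:-→d23:-→d24:H2  best=H2
  - 236.134.82.0/24 clear@24
  add 224.208.0.0/12 -> H0 at depth 12
  add 156.106.105.96/28 -> H4 at depth 28
  add 156.106.105.101/32 -> H2 at depth 32
  add 236.134.82.208/28 -> H0 at depth 28
  add 156.96.0.0/12 -> H2 at depth 12
  add 121.112.182.224/32 -> H1 at depth 32
  add 224.213.224.128/27 -> H3 at depth 27
  add 236.134.82.0/24 -> H2 at depth 24
  - 236.134.82.0/24 clear@24
  add 156.106.96.0/20 -> H2 at depth 20
  ? 121.112.182.224  path d0:-→d1:-→d2:-→d3:-→d4:-→d5:-→d6:-→d7:-→d8:-→d9:-→d10:-→d11:-→d12:-→d13:-→d14:-→d15:-→d16:-→d17:-→d18:-→d19:-→d20:-→d21:-→d22:-→d23:-→d24:-→d25:-→d26:-→d27:-→d28:-→d29:-→d30:-→d31:-→d32:H1  best=H1
  - 224.208.0.0/12 clear@12
  add 156.96.0.0/12 -> H4 at depth 12
  ? 73.180.195.151  path d0:-→d1:-→d2:-  best=no-route
  add 156.106.105.101/32 -> H1 at depth 32
  add 0.0.0.0/0 -> H2 at depth 0
  ? 156.99.196.104  path d0:H2→d1:-→d2:-→d3:-→d4:-→d5:-→d6:-→d7:-→d8:-→d9:-→d10:-→d11:-→d12:H4  best=H4
  add 156.64.0.0/10 -> H2 at depth 10
  add 224.213.224.128/28 -> H2 at depth 28
  add 121.112.0.0/12 -> H1 at depth 12
  ? 81.149.16.37  path d0:H2→d1:-→d2:-  best=H2
  add 121.112.182.0/24 -> H1 at depth 24
  ? 156.97.40.250  path d0:H2→d1:-→d2:-→d3:-→d4:-→d5:-→d6:-→d7:-→d8:-→d9:-→d10:H2→d11:-→d12:H4  best=H4
  ? 156.106.105.108  path d0:H2→d1:-→d2:-→d3:-→d4:-→d5:-→d6:-→d7:-→d8:-→d9:-→d10:H2→d11:-→d12:H4→d13:-→d14:-→d15:-→d16:-→d17:-→d18:-→d19:-→d20:H2→d21:-→d22:-→d23:-→d24:-→d25:-→d26:-→d27:-→d28:H4  best=H4
  ? 156.106.105.101  path d0:H2→d1:-→d2:-→d3:-→d4:-→d5:-→d6:-→d7:-→d8:-→d9:-→d10:H2→d11:-→d12:H4→d13:-→d14:-→d15:-→d16:-→d17:-→d18:-→d19:-→d20:H2→d21:-→d22:-→d23:-→d24:-→d25:-→d26:-→d27:-→d28:H4→d29:-→d30:-→d31:-→d32:H1  best=H1

== LOOKUPS ==
["H2","H1","no-route","H4","H2","H4","H4","H1"]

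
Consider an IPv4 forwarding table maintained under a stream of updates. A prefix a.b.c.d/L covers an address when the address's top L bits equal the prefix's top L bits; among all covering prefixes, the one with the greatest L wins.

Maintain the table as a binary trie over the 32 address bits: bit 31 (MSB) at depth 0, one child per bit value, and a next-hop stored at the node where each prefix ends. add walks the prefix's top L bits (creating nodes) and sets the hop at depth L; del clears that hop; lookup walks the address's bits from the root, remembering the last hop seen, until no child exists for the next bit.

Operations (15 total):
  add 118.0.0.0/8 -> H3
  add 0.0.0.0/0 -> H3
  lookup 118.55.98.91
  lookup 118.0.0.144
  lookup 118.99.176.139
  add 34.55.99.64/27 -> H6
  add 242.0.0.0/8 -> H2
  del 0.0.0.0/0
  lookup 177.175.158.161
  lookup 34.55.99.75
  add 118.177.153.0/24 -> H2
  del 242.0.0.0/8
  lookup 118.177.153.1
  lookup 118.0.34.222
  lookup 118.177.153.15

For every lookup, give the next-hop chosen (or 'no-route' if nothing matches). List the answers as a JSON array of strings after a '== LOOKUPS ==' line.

Apply in order:
  add 118.0.0.0/8 -> H3 at depth 8
  add 0.0.0.0/0 -> H3 at depth 0
  ? 118.55.98.91  path d0:H3→d1:-→d2:-→d3:-→d4:-→d5:-→d6:-→d7:-→d8:H3  best=H3
  ? 118.0.0.144  path d0:H3→d1:-→d2:-→d3:-→d4:-→d5:-→d6:-→d7:-→d8:H3  best=H3
  ? 118.99.176.139  path d0:H3→d1:-→d2:-→d3:-→d4:-→d5:-→d6:-→d7:-→d8:H3  best=H3
  add 34.55.99.64/27 -> H6 at depth 27
  add 242.0.0.0/8 -> H2 at depth 8
  - 0.0.0.0/0 clear@0
  ? 177.175.158.161  path d0:-→d1:-  best=no-route
  ? 34.55.99.75  path d0:-→d1:-→d2:-→d3:-→d4:-→d5:-→d6:-→d7:-→d8:-→d9:-→d10:-→d11:-→d12:-→d13:-→d14:-→d15:-→d16:-→d17:-→d18:-→d19:-→d20:-→d21:-→d22:-→d23:-→d24:-→d25:-→d26:-→d27:H6  best=H6
  add 118.177.153.0/24 -> H2 at depth 24
  - 242.0.0.0/8 clear@8
  ? 118.177.153.1  path d0:-→d1:-→d2:-→d3:-→d4:-→d5:-→d6:-→d7:-→d8:H3→d9:-→d10:-→d11:-→d12:-→d13:-→d14:-→d15:-→d16:-→d17:-→d18:-→d19:-→d20:-→d21:-→d22:-→d23:-→d24:H2  best=H2
  ? 118.0.34.222  path d0:-→d1:-→d2:-→d3:-→d4:-→d5:-→d6:-→d7:-→d8:H3  best=H3
  ? 118.177.153.15  path d0:-→d1:-→d2:-→d3:-→d4:-→d5:-→d6:-→d7:-→d8:H3→d9:-→d10:-→d11:-→d12:-→d13:-→d14:-→d15:-→d16:-→d17:-→d18:-→d19:-→d20:-→d21:-→d22:-→d23:-→d24:H2  best=H2

== LOOKUPS ==
["H3","H3","H3","no-route","H6","H2","H3","H2"]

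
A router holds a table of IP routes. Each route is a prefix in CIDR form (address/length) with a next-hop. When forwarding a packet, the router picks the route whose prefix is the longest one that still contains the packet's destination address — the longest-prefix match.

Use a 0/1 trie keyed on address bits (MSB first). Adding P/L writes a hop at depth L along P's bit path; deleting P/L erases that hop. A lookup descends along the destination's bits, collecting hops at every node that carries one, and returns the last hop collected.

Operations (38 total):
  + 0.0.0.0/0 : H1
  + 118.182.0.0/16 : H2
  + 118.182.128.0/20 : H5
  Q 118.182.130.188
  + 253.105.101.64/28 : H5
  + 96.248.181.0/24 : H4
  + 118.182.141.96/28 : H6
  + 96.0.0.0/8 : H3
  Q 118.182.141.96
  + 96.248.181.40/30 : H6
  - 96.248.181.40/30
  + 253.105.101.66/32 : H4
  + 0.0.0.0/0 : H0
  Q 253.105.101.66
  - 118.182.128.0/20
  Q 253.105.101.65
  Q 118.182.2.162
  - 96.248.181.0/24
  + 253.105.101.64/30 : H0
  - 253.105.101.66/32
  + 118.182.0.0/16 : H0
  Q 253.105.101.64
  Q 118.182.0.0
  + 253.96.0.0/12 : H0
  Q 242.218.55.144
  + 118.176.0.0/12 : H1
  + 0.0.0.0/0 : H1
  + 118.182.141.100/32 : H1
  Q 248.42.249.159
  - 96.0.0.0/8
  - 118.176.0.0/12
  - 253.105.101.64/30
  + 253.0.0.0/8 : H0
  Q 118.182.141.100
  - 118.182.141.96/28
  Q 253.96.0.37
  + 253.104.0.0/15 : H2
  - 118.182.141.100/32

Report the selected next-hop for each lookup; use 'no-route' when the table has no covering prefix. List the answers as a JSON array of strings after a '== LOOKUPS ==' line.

Apply in order:
  + 0.0.0.0/0 (H1) depth=0
  + 118.182.0.0/16 (H2) depth=16
  + 118.182.128.0/20 (H5) depth=20
  ? 118.182.130.188  path d0:H1→d1:-→d2:-→d3:-→d4:-→d5:-→d6:-→d7:-→d8:-→d9:-→d10:-→d11:-→d12:-→d13:-→d14:-→d15:-→d16:H2→d17:-→d18:-→d19:-→d20:H5  best=H5
  + 253.105.101.64/28 (H5) depth=28
  + 96.248.181.0/24 (H4) depth=24
  + 118.182.141.96/28 (H6) depth=28
  + 96.0.0.0/8 (H3) depth=8
  ? 118.182.141.96  path d0:H1→d1:-→d2:-→d3:-→d4:-→d5:-→d6:-→d7:-→d8:-→d9:-→d10:-→d11:-→d12:-→d13:-→d14:-→d15:-→d16:H2→d17:-→d18:-→d19:-→d20:H5→d21:-→d22:-→d23:-→d24:-→d25:-→d26:-→d27:-→d28:H6  best=H6
  + 96.248.181.40/30 (H6) depth=30
  - 96.248.181.40/30 clear@30
  + 253.105.101.66/32 (H4) depth=32
  + 0.0.0.0/0 (H0) depth=0
  ? 253.105.101.66  path d0:H0→d1:-→d2:-→d3:-→d4:-→d5:-→d6:-→d7:-→d8:-→d9:-→d10:-→d11:-→d12:-→d13:-→d14:-→d15:-→d16:-→d17:-→d18:-→d19:-→d20:-→d21:-→d22:-→d23:-→d24:-→d25:-→d26:-→d27:-→d28:H5→d29:-→d30:-→d31:-→d32:H4  best=H4
  - 118.182.128.0/20 clear@20
  ? 253.105.101.65  path d0:H0→d1:-→d2:-→d3:-→d4:-→d5:-→d6:-→d7:-→d8:-→d9:-→d10:-→d11:-→d12:-→d13:-→d14:-→d15:-→d16:-→d17:-→d18:-→d19:-→d20:-→d21:-→d22:-→d23:-→d24:-→d25:-→d26:-→d27:-→d28:H5→d29:-→d30:-  best=H5
  ? 118.182.2.162  path d0:H0→d1:-→d2:-→d3:-→d4:-→d5:-→d6:-→d7:-→d8:-→d9:-→d10:-→d11:-→d12:-→d13:-→d14:-→d15:-→d16:H2  best=H2
  - 96.248.181.0/24 clear@24
  + 253.105.101.64/30 (H0) depth=30
  - 253.105.101.66/32 clear@32
  + 118.182.0.0/16 (H0) depth=16
  ? 253.105.101.64  path d0:H0→d1:-→d2:-→d3:-→d4:-→d5:-→d6:-→d7:-→d8:-→d9:-→d10:-→d11:-→d12:-→d13:-→d14:-→d15:-→d16:-→d17:-→d18:-→d19:-→d20:-→d21:-→d22:-→d23:-→d24:-→d25:-→d26:-→d27:-→d28:H5→d29:-→d30:H0  best=H0
  ? 118.182.0.0  path d0:H0→d1:-→d2:-→d3:-→d4:-→d5:-→d6:-→d7:-→d8:-→d9:-→d10:-→d11:-→d12:-→d13:-→d14:-→d15:-→d16:H0  best=H0
  + 253.96.0.0/12 (H0) depth=12
  ? 242.218.55.144  path d0:H0→d1:-→d2:-→d3:-→d4:-  best=H0
  + 118.176.0.0/12 (H1) depth=12
  + 0.0.0.0/0 (H1) depth=0
  + 118.182.141.100/32 (H1) depth=32
  ? 248.42.249.159  path d0:H1→d1:-→d2:-→d3:-→d4:-→d5:-  best=H1
  - 96.0.0.0/8 clear@8
  - 118.176.0.0/12 clear@12
  - 253.105.101.64/30 clear@30
  + 253.0.0.0/8 (H0) depth=8
  ? 118.182.141.100  path d0:H1→d1:-→d2:-→d3:-→d4:-→d5:-→d6:-→d7:-→d8:-→d9:-→d10:-→d11:-→d12:-→d13:-→d14:-→d15:-→d16:H0→d17:-→d18:-→d19:-→d20:-→d21:-→d22:-→d23:-→d24:-→d25:-→d26:-→d27:-→d28:H6→d29:-→d30:-→d31:-→d32:H1  best=H1
  - 118.182.141.96/28 clear@28
  ? 253.96.0.37  path d0:H1→d1:-→d2:-→d3:-→d4:-→d5:-→d6:-→d7:-→d8:H0→d9:-→d10:-→d11:-→d12:H0  best=H0
  + 253.104.0.0/15 (H2) depth=15
  - 118.182.141.100/32 clear@32

== LOOKUPS ==
["H5","H6","H4","H5","H2","H0","H0","H0","H1","H1","H0"]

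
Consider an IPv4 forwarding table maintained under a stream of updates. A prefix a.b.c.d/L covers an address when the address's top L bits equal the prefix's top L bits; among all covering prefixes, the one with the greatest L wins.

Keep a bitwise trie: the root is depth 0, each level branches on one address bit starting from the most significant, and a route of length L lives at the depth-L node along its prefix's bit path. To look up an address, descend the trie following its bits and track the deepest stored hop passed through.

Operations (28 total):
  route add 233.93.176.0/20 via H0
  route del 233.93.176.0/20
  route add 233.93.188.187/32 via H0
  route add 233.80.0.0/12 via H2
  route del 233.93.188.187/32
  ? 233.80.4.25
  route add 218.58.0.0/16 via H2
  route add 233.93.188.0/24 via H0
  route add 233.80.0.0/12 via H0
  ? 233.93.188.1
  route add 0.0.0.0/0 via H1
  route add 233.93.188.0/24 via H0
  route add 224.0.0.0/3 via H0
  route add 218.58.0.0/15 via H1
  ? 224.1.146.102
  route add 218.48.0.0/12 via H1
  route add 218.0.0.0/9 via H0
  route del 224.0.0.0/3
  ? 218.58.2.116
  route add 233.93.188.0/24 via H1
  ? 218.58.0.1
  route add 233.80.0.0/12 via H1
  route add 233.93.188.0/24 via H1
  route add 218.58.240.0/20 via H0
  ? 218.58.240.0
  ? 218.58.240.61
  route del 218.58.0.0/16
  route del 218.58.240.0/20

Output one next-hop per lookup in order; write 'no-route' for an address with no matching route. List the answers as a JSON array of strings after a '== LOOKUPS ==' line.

Apply in order:
  + 233.93.176.0/20 (H0) depth=20
  - 233.93.176.0/20 clear@20
  + 233.93.188.187/32 (H0) depth=32
  + 233.80.0.0/12 (H2) depth=12
  - 233.93.188.187/32 clear@32
  lookup 233.80.4.25: bits 111010010101 walk d0:-→d1:-→d2:-→d3:-→d4:-→d5:-→d6:-→d7:-→d8:-→d9:-→d10:-→d11:-→d12:H2 -> H2
  + 218.58.0.0/16 (H2) depth=16
  + 233.93.188.0/24 (H0) depth=24
  + 233.80.0.0/12 (H0) depth=12
  lookup 233.93.188.1: bits 111010010101110110111100 walk d0:-→d1:-→d2:-→d3:-→d4:-→d5:-→d6:-→d7:-→d8:-→d9:-→d10:-→d11:-→d12:H0→d13:-→d14:-→d15:-→d16:-→d17:-→d18:-→d19:-→d20:-→d21:-→d22:-→d23:-→d24:H0 -> H0
  + 0.0.0.0/0 (H1) depth=0
  + 233.93.188.0/24 (H0) depth=24
  + 224.0.0.0/3 (H0) depth=3
  + 218.58.0.0/15 (H1) depth=15
  lookup 224.1.146.102: bits 1110 walk d0:H1→d1:-→d2:-→d3:H0→d4:- -> H0
  + 218.48.0.0/12 (H1) depth=12
  + 218.0.0.0/9 (H0) depth=9
  - 224.0.0.0/3 clear@3
  lookup 218.58.2.116: bits 1101101000111010 walk d0:H1→d1:-→d2:-→d3:-→d4:-→d5:-→d6:-→d7:-→d8:-→d9:H0→d10:-→d11:-→d12:H1→d13:-→d14:-→d15:H1→d16:H2 -> H2
  + 233.93.188.0/24 (H1) depth=24
  lookup 218.58.0.1: bits 1101101000111010 walk d0:H1→d1:-→d2:-→d3:-→d4:-→d5:-→d6:-→d7:-→d8:-→d9:H0→d10:-→d11:-→d12:H1→d13:-→d14:-→d15:H1→d16:H2 -> H2
  + 233.80.0.0/12 (H1) depth=12
  + 233.93.188.0/24 (H1) depth=24
  + 218.58.240.0/20 (H0) depth=20
  lookup 218.58.240.0: bits 11011010001110101111 walk d0:H1→d1:-→d2:-→d3:-→d4:-→d5:-→d6:-→d7:-→d8:-→d9:H0→d10:-→d11:-→d12:H1→d13:-→d14:-→d15:H1→d16:H2→d17:-→d18:-→d19:-→d20:H0 -> H0
  lookup 218.58.240.61: bits 11011010001110101111 walk d0:H1→d1:-→d2:-→d3:-→d4:-→d5:-→d6:-→d7:-→d8:-→d9:H0→d10:-→d11:-→d12:H1→d13:-→d14:-→d15:H1→d16:H2→d17:-→d18:-→d19:-→d20:H0 -> H0
  - 218.58.0.0/16 clear@16
  - 218.58.240.0/20 clear@20

== LOOKUPS ==
["H2","H0","H0","H2","H2","H0","H0"]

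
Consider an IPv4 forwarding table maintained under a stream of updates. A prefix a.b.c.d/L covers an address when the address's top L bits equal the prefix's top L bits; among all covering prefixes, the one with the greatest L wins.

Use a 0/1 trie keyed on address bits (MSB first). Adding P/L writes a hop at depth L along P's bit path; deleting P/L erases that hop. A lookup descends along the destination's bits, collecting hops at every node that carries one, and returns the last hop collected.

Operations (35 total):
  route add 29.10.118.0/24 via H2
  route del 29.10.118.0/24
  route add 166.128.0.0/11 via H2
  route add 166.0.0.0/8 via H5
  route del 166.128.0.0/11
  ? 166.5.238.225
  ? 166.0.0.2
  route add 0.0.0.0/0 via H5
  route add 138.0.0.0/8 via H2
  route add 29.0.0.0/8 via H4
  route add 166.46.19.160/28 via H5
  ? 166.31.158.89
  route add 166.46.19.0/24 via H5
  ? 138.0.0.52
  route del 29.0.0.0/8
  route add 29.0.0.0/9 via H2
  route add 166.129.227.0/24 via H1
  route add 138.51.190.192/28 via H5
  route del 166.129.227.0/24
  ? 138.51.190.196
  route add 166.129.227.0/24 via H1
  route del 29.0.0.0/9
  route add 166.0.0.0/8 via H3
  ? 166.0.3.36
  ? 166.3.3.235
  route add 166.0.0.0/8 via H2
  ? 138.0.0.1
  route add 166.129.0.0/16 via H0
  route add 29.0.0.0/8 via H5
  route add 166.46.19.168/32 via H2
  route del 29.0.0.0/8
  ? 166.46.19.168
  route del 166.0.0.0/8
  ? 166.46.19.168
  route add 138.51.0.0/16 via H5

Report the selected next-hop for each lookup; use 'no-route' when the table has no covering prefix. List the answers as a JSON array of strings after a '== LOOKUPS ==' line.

Apply in order:
  + 29.10.118.0/24 (H2) depth=24
  - 29.10.118.0/24 clear@24
  + 166.128.0.0/11 (H2) depth=11
  + 166.0.0.0/8 (H5) depth=8
  - 166.128.0.0/11 clear@11
  ? 166.5.238.225  path d0:-→d1:-→d2:-→d3:-→d4:-→d5:-→d6:-→d7:-→d8:H5  best=H5
  ? 166.0.0.2  path d0:-→d1:-→d2:-→d3:-→d4:-→d5:-→d6:-→d7:-→d8:H5  best=H5
  + 0.0.0.0/0 (H5) depth=0
  + 138.0.0.0/8 (H2) depth=8
  + 29.0.0.0/8 (H4) depth=8
  + 166.46.19.160/28 (H5) depth=28
  ? 166.31.158.89  path d0:H5→d1:-→d2:-→d3:-→d4:-→d5:-→d6:-→d7:-→d8:H5→d9:-→d10:-  best=H5
  + 166.46.19.0/24 (H5) depth=24
  ? 138.0.0.52  path d0:H5→d1:-→d2:-→d3:-→d4:-→d5:-→d6:-→d7:-→d8:H2  best=H2
  - 29.0.0.0/8 clear@8
  + 29.0.0.0/9 (H2) depth=9
  + 166.129.227.0/24 (H1) depth=24
  + 138.51.190.192/28 (H5) depth=28
  - 166.129.227.0/24 clear@24
  ? 138.51.190.196  path d0:H5→d1:-→d2:-→d3:-→d4:-→d5:-→d6:-→d7:-→d8:H2→d9:-→d10:-→d11:-→d12:-→d13:-→d14:-→d15:-→d16:-→d17:-→d18:-→d19:-→d20:-→d21:-→d22:-→d23:-→d24:-→d25:-→d26:-→d27:-→d28:H5  best=H5
  + 166.129.227.0/24 (H1) depth=24
  - 29.0.0.0/9 clear@9
  + 166.0.0.0/8 (H3) depth=8
  ? 166.0.3.36  path d0:H5→d1:-→d2:-→d3:-→d4:-→d5:-→d6:-→d7:-→d8:H3→d9:-→d10:-  best=H3
  ? 166.3.3.235  path d0:H5→d1:-→d2:-→d3:-→d4:-→d5:-→d6:-→d7:-→d8:H3→d9:-→d10:-  best=H3
  + 166.0.0.0/8 (H2) depth=8
  ? 138.0.0.1  path d0:H5→d1:-→d2:-→d3:-→d4:-→d5:-→d6:-→d7:-→d8:H2→d9:-→d10:-  best=H2
  + 166.129.0.0/16 (H0) depth=16
  + 29.0.0.0/8 (H5) depth=8
  + 166.46.19.168/32 (H2) depth=32
  - 29.0.0.0/8 clear@8
  ? 166.46.19.168  path d0:H5→d1:-→d2:-→d3:-→d4:-→d5:-→d6:-→d7:-→d8:H2→d9:-→d10:-→d11:-→d12:-→d13:-→d14:-→d15:-→d16:-→d17:-→d18:-→d19:-→d20:-→d21:-→d22:-→d23:-→d24:H5→d25:-→d26:-→d27:-→d28:H5→d29:-→d30:-→d31:-→d32:H2  best=H2
  - 166.0.0.0/8 clear@8
  ? 166.46.19.168  path d0:H5→d1:-→d2:-→d3:-→d4:-→d5:-→d6:-→d7:-→d8:-→d9:-→d10:-→d11:-→d12:-→d13:-→d14:-→d15:-→d16:-→d17:-→d18:-→d19:-→d20:-→d21:-→d22:-→d23:-→d24:H5→d25:-→d26:-→d27:-→d28:H5→d29:-→d30:-→d31:-→d32:H2  best=H2
  + 138.51.0.0/16 (H5) depth=16

== LOOKUPS ==
["H5","H5","H5","H2","H5","H3","H3","H2","H2","H2"]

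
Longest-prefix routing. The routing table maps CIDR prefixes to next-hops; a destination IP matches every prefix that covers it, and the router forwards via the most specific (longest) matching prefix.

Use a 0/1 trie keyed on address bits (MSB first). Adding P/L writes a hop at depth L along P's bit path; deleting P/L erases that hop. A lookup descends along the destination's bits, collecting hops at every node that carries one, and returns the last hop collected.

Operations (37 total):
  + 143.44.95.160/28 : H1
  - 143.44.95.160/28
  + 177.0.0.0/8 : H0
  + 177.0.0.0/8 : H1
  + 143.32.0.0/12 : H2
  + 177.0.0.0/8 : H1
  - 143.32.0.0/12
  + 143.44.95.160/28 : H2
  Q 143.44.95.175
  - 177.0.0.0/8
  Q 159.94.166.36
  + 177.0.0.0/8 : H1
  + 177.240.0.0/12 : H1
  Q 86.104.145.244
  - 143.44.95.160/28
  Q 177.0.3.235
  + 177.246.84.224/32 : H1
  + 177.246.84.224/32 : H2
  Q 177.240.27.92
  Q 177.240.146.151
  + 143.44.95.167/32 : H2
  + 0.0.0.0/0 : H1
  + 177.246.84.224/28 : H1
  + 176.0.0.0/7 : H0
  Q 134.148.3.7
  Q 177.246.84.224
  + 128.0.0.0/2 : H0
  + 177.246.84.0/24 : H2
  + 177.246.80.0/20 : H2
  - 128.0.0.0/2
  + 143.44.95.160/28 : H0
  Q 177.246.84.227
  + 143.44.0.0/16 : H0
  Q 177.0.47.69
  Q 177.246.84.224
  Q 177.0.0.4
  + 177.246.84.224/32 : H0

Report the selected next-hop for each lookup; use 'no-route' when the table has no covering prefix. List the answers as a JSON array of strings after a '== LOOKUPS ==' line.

Process each operation:
  + 143.44.95.160/28 (H1) depth=28
  del 143.44.95.160/28 (clear depth 28)
  + 177.0.0.0/8 (H0) depth=8
  + 177.0.0.0/8 (H1) depth=8
  + 143.32.0.0/12 (H2) depth=12
  + 177.0.0.0/8 (H1) depth=8
  del 143.32.0.0/12 (clear depth 12)
  + 143.44.95.160/28 (H2) depth=28
  ? 143.44.95.175  path d0:-→d1:-→d2:-→d3:-→d4:-→d5:-→d6:-→d7:-→d8:-→d9:-→d10:-→d11:-→d12:-→d13:-→d14:-→d15:-→d16:-→d17:-→d18:-→d19:-→d20:-→d21:-→d22:-→d23:-→d24:-→d25:-→d26:-→d27:-→d28:H2  best=H2
  del 177.0.0.0/8 (clear depth 8)
  ? 159.94.166.36  path d0:-→d1:-→d2:-→d3:-  best=no-route
  + 177.0.0.0/8 (H1) depth=8
  + 177.240.0.0/12 (H1) depth=12
  ? 86.104.145.244  path d0:-  best=no-route
  del 143.44.95.160/28 (clear depth 28)
  ? 177.0.3.235  path d0:-→d1:-→d2:-→d3:-→d4:-→d5:-→d6:-→d7:-→d8:H1  best=H1
  + 177.246.84.224/32 (H1) depth=32
  + 177.246.84.224/32 (H2) depth=32
  ? 177.240.27.92  path d0:-→d1:-→d2:-→d3:-→d4:-→d5:-→d6:-→d7:-→d8:H1→d9:-→d10:-→d11:-→d12:H1→d13:-  best=H1
  ? 177.240.146.151  path d0:-→d1:-→d2:-→d3:-→d4:-→d5:-→d6:-→d7:-→d8:H1→d9:-→d10:-→d11:-→d12:H1→d13:-  best=H1
  + 143.44.95.167/32 (H2) depth=32
  + 0.0.0.0/0 (H1) depth=0
  + 177.246.84.224/28 (H1) depth=28
  + 176.0.0.0/7 (H0) depth=7
  ? 134.148.3.7  path d0:H1→d1:-→d2:-→d3:-→d4:-  best=H1
  ? 177.246.84.224  path d0:H1→d1:-→d2:-→d3:-→d4:-→d5:-→d6:-→d7:H0→d8:H1→d9:-→d10:-→d11:-→d12:H1→d13:-→d14:-→d15:-→d16:-→d17:-→d18:-→d19:-→d20:-→d21:-→d22:-→d23:-→d24:-→d25:-→d26:-→d27:-→d28:H1→d29:-→d30:-→d31:-→d32:H2  best=H2
  + 128.0.0.0/2 (H0) depth=2
  + 177.246.84.0/24 (H2) depth=24
  + 177.246.80.0/20 (H2) depth=20
  del 128.0.0.0/2 (clear depth 2)
  + 143.44.95.160/28 (H0) depth=28
  ? 177.246.84.227  path d0:H1→d1:-→d2:-→d3:-→d4:-→d5:-→d6:-→d7:H0→d8:H1→d9:-→d10:-→d11:-→d12:H1→d13:-→d14:-→d15:-→d16:-→d17:-→d18:-→d19:-→d20:H2→d21:-→d22:-→d23:-→d24:H2→d25:-→d26:-→d27:-→d28:H1→d29:-→d30:-  best=H1
  + 143.44.0.0/16 (H0) depth=16
  ? 177.0.47.69  path d0:H1→d1:-→d2:-→d3:-→d4:-→d5:-→d6:-→d7:H0→d8:H1  best=H1
  ? 177.246.84.224  path d0:H1→d1:-→d2:-→d3:-→d4:-→d5:-→d6:-→d7:H0→d8:H1→d9:-→d10:-→d11:-→d12:H1→d13:-→d14:-→d15:-→d16:-→d17:-→d18:-→d19:-→d20:H2→d21:-→d22:-→d23:-→d24:H2→d25:-→d26:-→d27:-→d28:H1→d29:-→d30:-→d31:-→d32:H2  best=H2
  ? 177.0.0.4  path d0:H1→d1:-→d2:-→d3:-→d4:-→d5:-→d6:-→d7:H0→d8:H1  best=H1
  + 177.246.84.224/32 (H0) depth=32

== LOOKUPS ==
["H2","no-route","no-route","H1","H1","H1","H1","H2","H1","H1","H2","H1"]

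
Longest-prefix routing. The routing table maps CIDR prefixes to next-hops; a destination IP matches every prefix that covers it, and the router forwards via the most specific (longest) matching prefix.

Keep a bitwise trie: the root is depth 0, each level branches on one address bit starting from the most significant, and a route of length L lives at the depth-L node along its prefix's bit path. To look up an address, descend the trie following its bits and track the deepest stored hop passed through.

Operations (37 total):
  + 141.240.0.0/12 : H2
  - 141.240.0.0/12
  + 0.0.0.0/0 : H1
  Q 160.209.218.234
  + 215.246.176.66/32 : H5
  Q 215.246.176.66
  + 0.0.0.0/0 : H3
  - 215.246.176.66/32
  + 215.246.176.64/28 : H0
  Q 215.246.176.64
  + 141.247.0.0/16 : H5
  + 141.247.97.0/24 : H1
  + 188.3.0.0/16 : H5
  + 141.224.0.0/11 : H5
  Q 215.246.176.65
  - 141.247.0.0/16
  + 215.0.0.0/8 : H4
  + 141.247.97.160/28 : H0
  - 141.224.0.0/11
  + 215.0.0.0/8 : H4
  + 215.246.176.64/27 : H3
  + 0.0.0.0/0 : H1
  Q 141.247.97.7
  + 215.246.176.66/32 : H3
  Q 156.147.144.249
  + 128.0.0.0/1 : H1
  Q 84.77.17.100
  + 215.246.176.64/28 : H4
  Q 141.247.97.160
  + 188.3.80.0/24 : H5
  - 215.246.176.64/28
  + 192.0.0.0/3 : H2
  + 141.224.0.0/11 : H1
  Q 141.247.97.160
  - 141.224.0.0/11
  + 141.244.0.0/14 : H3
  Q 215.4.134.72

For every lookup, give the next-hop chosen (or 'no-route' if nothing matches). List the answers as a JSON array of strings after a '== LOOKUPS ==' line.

Apply in order:
  add 141.240.0.0/12 -> H2 at depth 12
  - 141.240.0.0/12 clear@12
  add 0.0.0.0/0 -> H1 at depth 0
  Q 160.209.218.234: descend 10 ; hops seen [H1] ; pick H1
  add 215.246.176.66/32 -> H5 at depth 32
  Q 215.246.176.66: descend 11010111111101101011000001000010 ; hops seen [H1,H5] ; pick H5
  add 0.0.0.0/0 -> H3 at depth 0
  - 215.246.176.66/32 clear@32
  add 215.246.176.64/28 -> H0 at depth 28
  Q 215.246.176.64: descend 110101111111011010110000010000 ; hops seen [H3,H0] ; pick H0
  add 141.247.0.0/16 -> H5 at depth 16
  add 141.247.97.0/24 -> H1 at depth 24
  add 188.3.0.0/16 -> H5 at depth 16
  add 141.224.0.0/11 -> H5 at depth 11
  Q 215.246.176.65: descend 110101111111011010110000010000 ; hops seen [H3,H0] ; pick H0
  - 141.247.0.0/16 clear@16
  add 215.0.0.0/8 -> H4 at depth 8
  add 141.247.97.160/28 -> H0 at depth 28
  - 141.224.0.0/11 clear@11
  add 215.0.0.0/8 -> H4 at depth 8
  add 215.246.176.64/27 -> H3 at depth 27
  add 0.0.0.0/0 -> H1 at depth 0
  Q 141.247.97.7: descend 100011011111011101100001 ; hops seen [H1,H1] ; pick H1
  add 215.246.176.66/32 -> H3 at depth 32
  Q 156.147.144.249: descend 100 ; hops seen [H1] ; pick H1
  add 128.0.0.0/1 -> H1 at depth 1
  Q 84.77.17.100: descend ε ; hops seen [H1] ; pick H1
  add 215.246.176.64/28 -> H4 at depth 28
  Q 141.247.97.160: descend 1000110111110111011000011010 ; hops seen [H1,H1,H1,H0] ; pick H0
  add 188.3.80.0/24 -> H5 at depth 24
  - 215.246.176.64/28 clear@28
  add 192.0.0.0/3 -> H2 at depth 3
  add 141.224.0.0/11 -> H1 at depth 11
  Q 141.247.97.160: descend 1000110111110111011000011010 ; hops seen [H1,H1,H1,H1,H0] ; pick H0
  - 141.224.0.0/11 clear@11
  add 141.244.0.0/14 -> H3 at depth 14
  Q 215.4.134.72: descend 11010111 ; hops seen [H1,H1,H2,H4] ; pick H4

== LOOKUPS ==
["H1","H5","H0","H0","H1","H1","H1","H0","H0","H4"]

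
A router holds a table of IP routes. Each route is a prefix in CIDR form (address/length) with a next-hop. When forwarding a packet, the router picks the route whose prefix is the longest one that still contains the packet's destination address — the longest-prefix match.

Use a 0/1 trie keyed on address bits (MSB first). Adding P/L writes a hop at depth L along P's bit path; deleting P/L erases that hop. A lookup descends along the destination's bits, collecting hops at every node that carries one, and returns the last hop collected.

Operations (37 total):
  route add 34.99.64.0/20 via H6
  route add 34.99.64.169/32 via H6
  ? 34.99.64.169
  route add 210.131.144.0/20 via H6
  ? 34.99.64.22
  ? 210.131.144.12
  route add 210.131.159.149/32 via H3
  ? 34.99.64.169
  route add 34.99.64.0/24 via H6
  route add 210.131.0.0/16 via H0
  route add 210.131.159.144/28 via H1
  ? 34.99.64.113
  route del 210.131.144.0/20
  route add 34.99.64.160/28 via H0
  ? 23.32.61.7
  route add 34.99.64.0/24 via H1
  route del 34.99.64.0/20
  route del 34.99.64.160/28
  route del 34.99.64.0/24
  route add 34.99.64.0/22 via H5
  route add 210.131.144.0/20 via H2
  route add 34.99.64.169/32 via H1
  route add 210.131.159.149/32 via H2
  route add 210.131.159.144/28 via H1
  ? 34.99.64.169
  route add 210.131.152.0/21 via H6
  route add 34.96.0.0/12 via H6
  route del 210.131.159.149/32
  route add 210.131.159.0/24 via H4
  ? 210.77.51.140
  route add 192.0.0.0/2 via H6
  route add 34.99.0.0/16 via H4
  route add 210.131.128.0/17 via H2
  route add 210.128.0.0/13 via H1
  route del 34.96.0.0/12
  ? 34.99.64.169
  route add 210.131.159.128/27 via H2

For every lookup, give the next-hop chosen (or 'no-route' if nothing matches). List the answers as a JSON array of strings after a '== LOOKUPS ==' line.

Trace:
  + 34.99.64.0/20 (H6) depth=20
  + 34.99.64.169/32 (H6) depth=32
  Q 34.99.64.169: descend 00100010011000110100000010101001 ; hops seen [H6,H6] ; pick H6
  + 210.131.144.0/20 (H6) depth=20
  Q 34.99.64.22: descend 001000100110001101000000 ; hops seen [H6] ; pick H6
  Q 210.131.144.12: descend 11010010100000111001 ; hops seen [H6] ; pick H6
  + 210.131.159.149/32 (H3) depth=32
  Q 34.99.64.169: descend 00100010011000110100000010101001 ; hops seen [H6,H6] ; pick H6
  + 34.99.64.0/24 (H6) depth=24
  + 210.131.0.0/16 (H0) depth=16
  + 210.131.159.144/28 (H1) depth=28
  Q 34.99.64.113: descend 001000100110001101000000 ; hops seen [H6,H6] ; pick H6
  - 210.131.144.0/20 clear@20
  + 34.99.64.160/28 (H0) depth=28
  Q 23.32.61.7: descend 00 ; hops seen [∅] ; pick no-route
  + 34.99.64.0/24 (H1) depth=24
  - 34.99.64.0/20 clear@20
  - 34.99.64.160/28 clear@28
  - 34.99.64.0/24 clear@24
  + 34.99.64.0/22 (H5) depth=22
  + 210.131.144.0/20 (H2) depth=20
  + 34.99.64.169/32 (H1) depth=32
  + 210.131.159.149/32 (H2) depth=32
  + 210.131.159.144/28 (H1) depth=28
  Q 34.99.64.169: descend 00100010011000110100000010101001 ; hops seen [H5,H1] ; pick H1
  + 210.131.152.0/21 (H6) depth=21
  + 34.96.0.0/12 (H6) depth=12
  - 210.131.159.149/32 clear@32
  + 210.131.159.0/24 (H4) depth=24
  Q 210.77.51.140: descend 11010010 ; hops seen [∅] ; pick no-route
  + 192.0.0.0/2 (H6) depth=2
  + 34.99.0.0/16 (H4) depth=16
  + 210.131.128.0/17 (H2) depth=17
  + 210.128.0.0/13 (H1) depth=13
  - 34.96.0.0/12 clear@12
  Q 34.99.64.169: descend 00100010011000110100000010101001 ; hops seen [H4,H5,H1] ; pick H1
  + 210.131.159.128/27 (H2) depth=27

== LOOKUPS ==
["H6","H6","H6","H6","H6","no-route","H1","no-route","H1"]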